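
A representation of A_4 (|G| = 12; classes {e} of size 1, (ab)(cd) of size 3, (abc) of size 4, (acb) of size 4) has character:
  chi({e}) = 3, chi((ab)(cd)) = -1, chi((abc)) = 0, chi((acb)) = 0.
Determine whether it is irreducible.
Irreducible: <chi, chi> = 1.

Explanation: <chi, chi> = (1/|G|) sum_C |C| * |chi(C)|^2 = (1/12)[1*|3|^2 + 3*|-1|^2 + 4*|0|^2 + 4*|0|^2]
  = (1/12)[(9) + (3) + (0) + (0)] = 12/12 = 1.
(Exp terms are combined using exp(i*s)*conj(exp(i*t)) = exp(i*(s-t)), and sums of them are collapsed using the identity that for every m > 1 the m distinct m-th roots of unity sum to 0, e.g. 1 + exp(2*I*pi/3) + exp(-2*I*pi/3) = 0.)
A character is irreducible iff <chi, chi> = 1, so this representation is irreducible.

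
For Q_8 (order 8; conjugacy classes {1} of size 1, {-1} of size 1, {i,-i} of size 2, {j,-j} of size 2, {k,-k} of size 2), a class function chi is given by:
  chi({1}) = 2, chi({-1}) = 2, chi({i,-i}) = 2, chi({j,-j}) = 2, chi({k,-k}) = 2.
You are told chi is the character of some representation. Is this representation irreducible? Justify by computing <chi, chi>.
Not irreducible (reducible): <chi, chi> = 4 > 1.

<chi, chi> = (1/|G|) sum_C |C| * |chi(C)|^2 = (1/8)[1*|2|^2 + 1*|2|^2 + 2*|2|^2 + 2*|2|^2 + 2*|2|^2]
  = (1/8)[(4) + (4) + (8) + (8) + (8)] = 32/8 = 4.
A character is irreducible iff <chi, chi> = 1, so this representation is reducible.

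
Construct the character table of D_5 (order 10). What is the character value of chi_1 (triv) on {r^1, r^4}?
Conjugacy classes: {e} of size 1, {r^1, r^4} of size 2, {r^2, r^3} of size 2, {s, sr, ..., sr^4} of size 5.
Character table:
  irrep \ class              {e} (size 1)  {r^1, r^4} (size 2)  {r^2, r^3} (size 2)  {s, sr, ..., sr^4} (size 5)
  chi_1 (triv)               1             1                    1                    1                          
  chi_2 (sign: r->1, s->-1)  1             1                    1                    -1                         
  chi_3 (2d, j=1)            2             -1/2 + sqrt(5)/2     -sqrt(5)/2 - 1/2     0                          
  chi_4 (2d, j=2)            2             -sqrt(5)/2 - 1/2     -1/2 + sqrt(5)/2     0                          

Spot check: chi_1 (triv) on {r^1, r^4} = 1.

D_5 has order 2*5 = 10 with 4 conjugacy classes, hence 4 irreducibles. Sum of squared dims 1 + 1 + 4 + 4 = 10 = |G|. Linear characters come from the abelianisation; the 2-dimensional irreps have character r^k -> 2*cos(2*pi*j*k/5), reflections -> 0.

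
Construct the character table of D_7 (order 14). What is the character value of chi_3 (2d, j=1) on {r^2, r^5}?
Conjugacy classes: {e} of size 1, {r^1, r^6} of size 2, {r^2, r^5} of size 2, {r^3, r^4} of size 2, {s, sr, ..., sr^6} of size 7.
Character table:
  irrep \ class              {e} (size 1)  {r^1, r^6} (size 2)  {r^2, r^5} (size 2)  {r^3, r^4} (size 2)  {s, sr, ..., sr^6} (size 7)
  chi_1 (triv)               1             1                    1                    1                    1                          
  chi_2 (sign: r->1, s->-1)  1             1                    1                    1                    -1                         
  chi_3 (2d, j=1)            2             2*cos(2*pi/7)        -2*cos(3*pi/7)       -2*cos(pi/7)         0                          
  chi_4 (2d, j=2)            2             -2*cos(3*pi/7)       -2*cos(pi/7)         2*cos(2*pi/7)        0                          
  chi_5 (2d, j=3)            2             -2*cos(pi/7)         2*cos(2*pi/7)        -2*cos(3*pi/7)       0                          

Spot check: chi_3 (2d, j=1) on {r^2, r^5} = -2*cos(3*pi/7).

Why: D_7 has order 2*7 = 14 with 5 conjugacy classes, hence 5 irreducibles. Sum of squared dims 1 + 1 + 4 + 4 + 4 = 14 = |G|. Linear characters come from the abelianisation; the 2-dimensional irreps have character r^k -> 2*cos(2*pi*j*k/7), reflections -> 0.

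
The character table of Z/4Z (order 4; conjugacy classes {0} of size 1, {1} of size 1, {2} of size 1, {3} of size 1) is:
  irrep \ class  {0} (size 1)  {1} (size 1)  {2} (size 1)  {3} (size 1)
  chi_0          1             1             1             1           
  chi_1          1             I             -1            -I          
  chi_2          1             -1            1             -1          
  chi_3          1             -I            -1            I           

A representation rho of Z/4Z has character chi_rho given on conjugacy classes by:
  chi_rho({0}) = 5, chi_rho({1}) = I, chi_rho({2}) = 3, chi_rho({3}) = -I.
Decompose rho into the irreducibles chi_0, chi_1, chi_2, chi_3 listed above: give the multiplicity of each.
Multiplicities: chi_0: 2, chi_1: 1, chi_2: 2, chi_3: 0.

Reasoning: Use <chi_rho, chi> = (1/|G|) sum_C |C| * chi_rho(C) * conj(chi(C)) with |G| = 4 for each irreducible chi in the table:
  <chi_rho, chi_0> = (1/4)[1*(5)*conj(1) + 1*(I)*conj(1) + 1*(3)*conj(1) + 1*(-I)*conj(1)]
      = (1/4)[(5) + (I) + (3) + (-I)] = 8/4 = 2
  <chi_rho, chi_1> = (1/4)[1*(5)*conj(1) + 1*(I)*conj(I) + 1*(3)*conj(-1) + 1*(-I)*conj(-I)]
      = (1/4)[(5) + (1) + (-3) + (1)] = 4/4 = 1
  <chi_rho, chi_2> = (1/4)[1*(5)*conj(1) + 1*(I)*conj(-1) + 1*(3)*conj(1) + 1*(-I)*conj(-1)]
      = (1/4)[(5) + (-I) + (3) + (I)] = 8/4 = 2
  <chi_rho, chi_3> = (1/4)[1*(5)*conj(1) + 1*(I)*conj(-I) + 1*(3)*conj(-1) + 1*(-I)*conj(I)]
      = (1/4)[(5) + (-1) + (-3) + (-1)] = 0/4 = 0
(Exp terms are combined using exp(i*s)*conj(exp(i*t)) = exp(i*(s-t)), and sums of them are collapsed using the identity that for every m > 1 the m distinct m-th roots of unity sum to 0, e.g. 1 + exp(2*I*pi/3) + exp(-2*I*pi/3) = 0.)
Dimension check: dim(rho) = sum (mult * dim) = 2*1 + 1*1 + 2*1 + 0*1 = 5 = chi_rho(e) = 5.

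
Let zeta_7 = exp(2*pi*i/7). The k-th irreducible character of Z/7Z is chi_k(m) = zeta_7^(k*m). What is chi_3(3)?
chi_3(3) = zeta_7^9 = exp(4*I*pi/7)

Working: chi_3(3) = zeta_7^(3*3) = zeta_7^9. Since zeta_7^7 = 1, this equals zeta_7^2 = exp(2*pi*i*2/7) = exp(4*I*pi/7).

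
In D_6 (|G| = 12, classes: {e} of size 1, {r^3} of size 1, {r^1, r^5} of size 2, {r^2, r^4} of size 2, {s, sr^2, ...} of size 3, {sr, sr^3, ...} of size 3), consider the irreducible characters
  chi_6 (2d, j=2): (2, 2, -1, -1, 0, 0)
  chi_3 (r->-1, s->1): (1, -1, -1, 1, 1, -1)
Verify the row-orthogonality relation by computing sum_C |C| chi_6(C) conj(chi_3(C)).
Sum = 0; so <chi_6, chi_3> = 0 (distinct irreducibles are orthogonal).

Justification: Compute term by term over conjugacy classes (|C| * chi_6(C) * conj(chi_3(C))):
  1*(2)*conj(1) + 1*(2)*conj(-1) + 2*(-1)*conj(-1) + 2*(-1)*conj(1) + 3*(0)*conj(1) + 3*(0)*conj(-1)
  = (2) + (-2) + (2) + (-2) + (0) + (0)
  = 0.
Dividing by |G| = 12 gives 0/12 = 0, matching the row-orthogonality relation <chi_6, chi_3> = [chi_6 = chi_3].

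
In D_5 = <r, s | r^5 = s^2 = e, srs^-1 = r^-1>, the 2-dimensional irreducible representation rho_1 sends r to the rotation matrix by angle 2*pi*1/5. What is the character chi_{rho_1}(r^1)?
chi_{rho_1}(r^1) = 2*cos(2*pi*1*1/5) = -1/2 + sqrt(5)/2

Explanation: rho_1(r^1) is rotation by angle 2*pi*1*1/5, whose trace is 2*cos(2*pi*1*1/5) = -1/2 + sqrt(5)/2.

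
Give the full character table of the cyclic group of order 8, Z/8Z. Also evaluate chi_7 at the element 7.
Character table of Z/8Z (irreps indexed chi_0,...,chi_7 with chi_k(m) = zeta_8^(k*m), zeta_8 = exp(2*pi*i/8)):
  irrep \ class  {0} (size 1)  {1} (size 1)    {2} (size 1)  {3} (size 1)    {4} (size 1)  {5} (size 1)    {6} (size 1)  {7} (size 1)  
  chi_0          1             1               1             1               1             1               1             1             
  chi_1          1             exp(I*pi/4)     I             exp(3*I*pi/4)   -1            exp(-3*I*pi/4)  -I            exp(-I*pi/4)  
  chi_2          1             I               -1            -I              1             I               -1            -I            
  chi_3          1             exp(3*I*pi/4)   -I            exp(I*pi/4)     -1            exp(-I*pi/4)    I             exp(-3*I*pi/4)
  chi_4          1             -1              1             -1              1             -1              1             -1            
  chi_5          1             exp(-3*I*pi/4)  I             exp(-I*pi/4)    -1            exp(I*pi/4)     -I            exp(3*I*pi/4) 
  chi_6          1             -I              -1            I               1             -I              -1            I             
  chi_7          1             exp(-I*pi/4)    -I            exp(-3*I*pi/4)  -1            exp(3*I*pi/4)   I             exp(I*pi/4)   

Spot check: chi_7(7) = zeta_8^(7*7) = zeta_8^49 = exp(I*pi/4).

Why: Z/8Z is abelian, so all 8 irreducible complex representations are 1-dimensional. They are given by chi_k(m) = zeta_8^(k*m) for k = 0,...,7. Row orthogonality: sum_m chi_k(m) conj(chi_l(m)) = 8 * [k = l].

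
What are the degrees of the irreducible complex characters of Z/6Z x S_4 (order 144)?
Dimensions: 1, 1, 1, 1, 1, 1, 1, 1, 1, 1, 1, 1, 2, 2, 2, 2, 2, 2, 3, 3, 3, 3, 3, 3, 3, 3, 3, 3, 3, 3

Derivation: There are 30 irreducibles (= number of conjugacy classes). Their dimensions d_i satisfy sum d_i^2 = |G| = 144: 1 + 1 + 1 + 1 + 1 + 1 + 1 + 1 + 1 + 1 + 1 + 1 + 4 + 4 + 4 + 4 + 4 + 4 + 9 + 9 + 9 + 9 + 9 + 9 + 9 + 9 + 9 + 9 + 9 + 9 = 144. (For the product with Z/6Z: each of the 6 1-dim characters of Z/6Z tensors with each irrep of S_4, giving 6 copies of each S_4-dimension.)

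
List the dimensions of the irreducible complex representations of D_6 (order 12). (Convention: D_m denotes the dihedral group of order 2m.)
Dimensions: 1, 1, 1, 1, 2, 2

There are 6 irreducibles (= number of conjugacy classes). Their dimensions d_i satisfy sum d_i^2 = |G| = 12: 1 + 1 + 1 + 1 + 4 + 4 = 12.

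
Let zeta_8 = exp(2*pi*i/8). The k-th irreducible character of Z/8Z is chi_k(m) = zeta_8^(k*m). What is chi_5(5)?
chi_5(5) = zeta_8^25 = exp(I*pi/4)

Reasoning: chi_5(5) = zeta_8^(5*5) = zeta_8^25. Since zeta_8^8 = 1, this equals zeta_8^1 = exp(2*pi*i*1/8) = exp(I*pi/4).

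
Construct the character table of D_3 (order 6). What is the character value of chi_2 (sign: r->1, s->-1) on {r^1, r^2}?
Conjugacy classes: {e} of size 1, {r^1, r^2} of size 2, {s, sr, ..., sr^2} of size 3.
Character table:
  irrep \ class              {e} (size 1)  {r^1, r^2} (size 2)  {s, sr, ..., sr^2} (size 3)
  chi_1 (triv)               1             1                    1                          
  chi_2 (sign: r->1, s->-1)  1             1                    -1                         
  chi_3 (2d, j=1)            2             -1                   0                          

Spot check: chi_2 (sign: r->1, s->-1) on {r^1, r^2} = 1.

Why: D_3 has order 2*3 = 6 with 3 conjugacy classes, hence 3 irreducibles. Sum of squared dims 1 + 1 + 4 = 6 = |G|. Linear characters come from the abelianisation; the 2-dimensional irreps have character r^k -> 2*cos(2*pi*j*k/3), reflections -> 0.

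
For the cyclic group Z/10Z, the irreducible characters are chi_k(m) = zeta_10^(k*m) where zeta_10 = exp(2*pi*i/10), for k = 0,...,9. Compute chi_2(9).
chi_2(9) = zeta_10^18 = exp(-2*I*pi/5)

Working: chi_2(9) = zeta_10^(2*9) = zeta_10^18. Since zeta_10^10 = 1, this equals zeta_10^8 = exp(2*pi*i*8/10) = exp(-2*I*pi/5).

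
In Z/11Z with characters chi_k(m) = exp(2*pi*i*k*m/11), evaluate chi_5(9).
chi_5(9) = zeta_11^45 = exp(2*I*pi/11)

Proof sketch: chi_5(9) = zeta_11^(5*9) = zeta_11^45. Since zeta_11^11 = 1, this equals zeta_11^1 = exp(2*pi*i*1/11) = exp(2*I*pi/11).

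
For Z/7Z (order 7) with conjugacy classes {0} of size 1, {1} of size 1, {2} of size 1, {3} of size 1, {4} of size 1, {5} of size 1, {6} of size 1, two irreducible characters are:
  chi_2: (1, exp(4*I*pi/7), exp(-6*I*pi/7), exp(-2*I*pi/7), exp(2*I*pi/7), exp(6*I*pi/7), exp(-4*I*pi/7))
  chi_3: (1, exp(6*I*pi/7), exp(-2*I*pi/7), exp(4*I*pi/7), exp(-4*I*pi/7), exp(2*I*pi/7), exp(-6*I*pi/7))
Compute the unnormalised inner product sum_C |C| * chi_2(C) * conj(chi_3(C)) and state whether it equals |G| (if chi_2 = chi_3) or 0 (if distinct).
Sum = 0; so <chi_2, chi_3> = 0 (distinct irreducibles are orthogonal).

Compute term by term over conjugacy classes (|C| * chi_2(C) * conj(chi_3(C))):
  1*(1)*conj(1) + 1*(exp(4*I*pi/7))*conj(exp(6*I*pi/7)) + 1*(exp(-6*I*pi/7))*conj(exp(-2*I*pi/7)) + 1*(exp(-2*I*pi/7))*conj(exp(4*I*pi/7)) + 1*(exp(2*I*pi/7))*conj(exp(-4*I*pi/7)) + 1*(exp(6*I*pi/7))*conj(exp(2*I*pi/7)) + 1*(exp(-4*I*pi/7))*conj(exp(-6*I*pi/7))
  = (1) + (exp(-2*I*pi/7)) + (exp(-4*I*pi/7)) + (exp(-6*I*pi/7)) + (exp(6*I*pi/7)) + (exp(4*I*pi/7)) + (exp(2*I*pi/7))
  = 0.
(Exp terms are combined using exp(i*s)*conj(exp(i*t)) = exp(i*(s-t)), and sums of them are collapsed using the identity that for every m > 1 the m distinct m-th roots of unity sum to 0, e.g. 1 + exp(2*I*pi/3) + exp(-2*I*pi/3) = 0.)
Dividing by |G| = 7 gives 0/7 = 0, matching the row-orthogonality relation <chi_2, chi_3> = [chi_2 = chi_3].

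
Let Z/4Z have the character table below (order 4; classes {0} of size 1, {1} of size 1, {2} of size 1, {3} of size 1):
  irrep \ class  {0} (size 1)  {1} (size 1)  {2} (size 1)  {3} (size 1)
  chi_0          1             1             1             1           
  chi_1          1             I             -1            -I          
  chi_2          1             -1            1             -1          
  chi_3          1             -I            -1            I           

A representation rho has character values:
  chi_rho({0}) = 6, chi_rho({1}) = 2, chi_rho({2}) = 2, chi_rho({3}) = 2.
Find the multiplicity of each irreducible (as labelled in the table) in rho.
Multiplicities: chi_0: 3, chi_1: 1, chi_2: 1, chi_3: 1.

Reasoning: Use <chi_rho, chi> = (1/|G|) sum_C |C| * chi_rho(C) * conj(chi(C)) with |G| = 4 for each irreducible chi in the table:
  <chi_rho, chi_0> = (1/4)[1*(6)*conj(1) + 1*(2)*conj(1) + 1*(2)*conj(1) + 1*(2)*conj(1)]
      = (1/4)[(6) + (2) + (2) + (2)] = 12/4 = 3
  <chi_rho, chi_1> = (1/4)[1*(6)*conj(1) + 1*(2)*conj(I) + 1*(2)*conj(-1) + 1*(2)*conj(-I)]
      = (1/4)[(6) + (-2*I) + (-2) + (2*I)] = 4/4 = 1
  <chi_rho, chi_2> = (1/4)[1*(6)*conj(1) + 1*(2)*conj(-1) + 1*(2)*conj(1) + 1*(2)*conj(-1)]
      = (1/4)[(6) + (-2) + (2) + (-2)] = 4/4 = 1
  <chi_rho, chi_3> = (1/4)[1*(6)*conj(1) + 1*(2)*conj(-I) + 1*(2)*conj(-1) + 1*(2)*conj(I)]
      = (1/4)[(6) + (2*I) + (-2) + (-2*I)] = 4/4 = 1
(Exp terms are combined using exp(i*s)*conj(exp(i*t)) = exp(i*(s-t)), and sums of them are collapsed using the identity that for every m > 1 the m distinct m-th roots of unity sum to 0, e.g. 1 + exp(2*I*pi/3) + exp(-2*I*pi/3) = 0.)
Dimension check: dim(rho) = sum (mult * dim) = 3*1 + 1*1 + 1*1 + 1*1 = 6 = chi_rho(e) = 6.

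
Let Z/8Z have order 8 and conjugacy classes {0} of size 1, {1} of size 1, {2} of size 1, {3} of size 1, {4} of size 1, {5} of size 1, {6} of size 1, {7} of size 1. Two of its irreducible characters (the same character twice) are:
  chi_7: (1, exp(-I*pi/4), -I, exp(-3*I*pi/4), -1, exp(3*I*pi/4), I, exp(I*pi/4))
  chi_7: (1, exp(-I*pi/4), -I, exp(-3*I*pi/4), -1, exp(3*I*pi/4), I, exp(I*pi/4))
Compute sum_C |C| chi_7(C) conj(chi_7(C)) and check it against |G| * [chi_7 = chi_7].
Sum = 8 = |G| = 8; so <chi_7, chi_7> = 1 (norm-1 confirms irreducibility).

Justification: Compute term by term over conjugacy classes (|C| * chi_7(C) * conj(chi_7(C))):
  1*(1)*conj(1) + 1*(exp(-I*pi/4))*conj(exp(-I*pi/4)) + 1*(-I)*conj(-I) + 1*(exp(-3*I*pi/4))*conj(exp(-3*I*pi/4)) + 1*(-1)*conj(-1) + 1*(exp(3*I*pi/4))*conj(exp(3*I*pi/4)) + 1*(I)*conj(I) + 1*(exp(I*pi/4))*conj(exp(I*pi/4))
  = (1) + (1) + (1) + (1) + (1) + (1) + (1) + (1)
  = 8.
(Exp terms are combined using exp(i*s)*conj(exp(i*t)) = exp(i*(s-t)), and sums of them are collapsed using the identity that for every m > 1 the m distinct m-th roots of unity sum to 0, e.g. 1 + exp(2*I*pi/3) + exp(-2*I*pi/3) = 0.)
Dividing by |G| = 8 gives 8/8 = 1, matching the row-orthogonality relation <chi_7, chi_7> = [chi_7 = chi_7].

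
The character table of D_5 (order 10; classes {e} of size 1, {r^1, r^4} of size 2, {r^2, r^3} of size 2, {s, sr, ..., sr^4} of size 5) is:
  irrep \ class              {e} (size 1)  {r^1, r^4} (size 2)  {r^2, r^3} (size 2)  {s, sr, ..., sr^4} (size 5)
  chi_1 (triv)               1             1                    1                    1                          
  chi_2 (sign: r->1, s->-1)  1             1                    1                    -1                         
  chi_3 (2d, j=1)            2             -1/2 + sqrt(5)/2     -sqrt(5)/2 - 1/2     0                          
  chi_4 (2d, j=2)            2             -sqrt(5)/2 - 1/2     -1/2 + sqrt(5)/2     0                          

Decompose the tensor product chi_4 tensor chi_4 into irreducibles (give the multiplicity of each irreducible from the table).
chi_4 tensor chi_4 = chi_1 + chi_2 + chi_3 (all other irreducibles have multiplicity 0).

Proof sketch: The character of a tensor product is the pointwise product (chi_4 * chi_4)(C) = chi_4(C) * chi_4(C):
  {e}: (2)*(2), {r^1, r^4}: (-sqrt(5)/2 - 1/2)*(-sqrt(5)/2 - 1/2), {r^2, r^3}: (-1/2 + sqrt(5)/2)*(-1/2 + sqrt(5)/2), {s, sr, ..., sr^4}: (0)*(0)
so (chi_4 * chi_4) takes values
  {e} -> 4, {r^1, r^4} -> sqrt(5)/2 + 3/2, {r^2, r^3} -> 3/2 - sqrt(5)/2, {s, sr, ..., sr^4} -> 0.
Now take the inner product of this character with each irreducible chi from the table, <chi_4*chi_4, chi> = (1/10) sum_C |C| (chi_4*chi_4)(C) conj(chi(C)):
  <chi_4*chi_4, chi_1> = (1/10)[1*(4)*conj(1) + 2*(sqrt(5)/2 + 3/2)*conj(1) + 2*(3/2 - sqrt(5)/2)*conj(1) + 5*(0)*conj(1)]
      = (1/10)[(4) + (sqrt(5) + 3) + (3 - sqrt(5)) + (0)] = 10/10 = 1
  <chi_4*chi_4, chi_2> = (1/10)[1*(4)*conj(1) + 2*(sqrt(5)/2 + 3/2)*conj(1) + 2*(3/2 - sqrt(5)/2)*conj(1) + 5*(0)*conj(-1)]
      = (1/10)[(4) + (sqrt(5) + 3) + (3 - sqrt(5)) + (0)] = 10/10 = 1
  <chi_4*chi_4, chi_3> = (1/10)[1*(4)*conj(2) + 2*(sqrt(5)/2 + 3/2)*conj(-1/2 + sqrt(5)/2) + 2*(3/2 - sqrt(5)/2)*conj(-sqrt(5)/2 - 1/2) + 5*(0)*conj(0)]
      = (1/10)[(8) + (1 + sqrt(5)) + (1 - sqrt(5)) + (0)] = 10/10 = 1
  <chi_4*chi_4, chi_4> = (1/10)[1*(4)*conj(2) + 2*(sqrt(5)/2 + 3/2)*conj(-sqrt(5)/2 - 1/2) + 2*(3/2 - sqrt(5)/2)*conj(-1/2 + sqrt(5)/2) + 5*(0)*conj(0)]
      = (1/10)[(8) + (-2*sqrt(5) - 4) + (-4 + 2*sqrt(5)) + (0)] = 0/10 = 0
Hence the multiplicities are chi_1: 1, chi_2: 1, chi_3: 1. Dimension check: dim(chi_4)*dim(chi_4) = 2*2 = 4 and sum (mult * dim) = 1*1 + 1*1 + 1*2 = 4.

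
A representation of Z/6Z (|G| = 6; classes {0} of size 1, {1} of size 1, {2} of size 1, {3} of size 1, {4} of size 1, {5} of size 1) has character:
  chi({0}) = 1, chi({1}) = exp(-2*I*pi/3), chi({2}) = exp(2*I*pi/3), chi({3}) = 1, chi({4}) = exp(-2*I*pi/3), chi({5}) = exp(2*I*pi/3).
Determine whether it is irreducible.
Irreducible: <chi, chi> = 1.

<chi, chi> = (1/|G|) sum_C |C| * |chi(C)|^2 = (1/6)[1*|1|^2 + 1*|exp(-2*I*pi/3)|^2 + 1*|exp(2*I*pi/3)|^2 + 1*|1|^2 + 1*|exp(-2*I*pi/3)|^2 + 1*|exp(2*I*pi/3)|^2]
  = (1/6)[(1) + (1) + (1) + (1) + (1) + (1)] = 6/6 = 1.
(Exp terms are combined using exp(i*s)*conj(exp(i*t)) = exp(i*(s-t)), and sums of them are collapsed using the identity that for every m > 1 the m distinct m-th roots of unity sum to 0, e.g. 1 + exp(2*I*pi/3) + exp(-2*I*pi/3) = 0.)
A character is irreducible iff <chi, chi> = 1, so this representation is irreducible.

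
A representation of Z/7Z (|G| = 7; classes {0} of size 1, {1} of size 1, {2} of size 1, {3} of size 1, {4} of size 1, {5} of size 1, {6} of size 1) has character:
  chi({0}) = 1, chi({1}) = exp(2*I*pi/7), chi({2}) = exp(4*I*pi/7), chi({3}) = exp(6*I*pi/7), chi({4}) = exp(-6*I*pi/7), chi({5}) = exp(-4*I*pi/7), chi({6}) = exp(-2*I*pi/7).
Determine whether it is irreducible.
Irreducible: <chi, chi> = 1.

Working: <chi, chi> = (1/|G|) sum_C |C| * |chi(C)|^2 = (1/7)[1*|1|^2 + 1*|exp(2*I*pi/7)|^2 + 1*|exp(4*I*pi/7)|^2 + 1*|exp(6*I*pi/7)|^2 + 1*|exp(-6*I*pi/7)|^2 + 1*|exp(-4*I*pi/7)|^2 + 1*|exp(-2*I*pi/7)|^2]
  = (1/7)[(1) + (1) + (1) + (1) + (1) + (1) + (1)] = 7/7 = 1.
(Exp terms are combined using exp(i*s)*conj(exp(i*t)) = exp(i*(s-t)), and sums of them are collapsed using the identity that for every m > 1 the m distinct m-th roots of unity sum to 0, e.g. 1 + exp(2*I*pi/3) + exp(-2*I*pi/3) = 0.)
A character is irreducible iff <chi, chi> = 1, so this representation is irreducible.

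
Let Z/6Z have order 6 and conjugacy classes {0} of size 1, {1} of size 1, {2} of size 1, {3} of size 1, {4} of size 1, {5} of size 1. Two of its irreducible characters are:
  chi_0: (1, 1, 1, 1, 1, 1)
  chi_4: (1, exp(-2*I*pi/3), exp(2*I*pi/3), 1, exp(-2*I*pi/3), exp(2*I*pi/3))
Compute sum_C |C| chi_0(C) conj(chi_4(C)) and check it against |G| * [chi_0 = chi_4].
Sum = 0; so <chi_0, chi_4> = 0 (distinct irreducibles are orthogonal).

Working: Compute term by term over conjugacy classes (|C| * chi_0(C) * conj(chi_4(C))):
  1*(1)*conj(1) + 1*(1)*conj(exp(-2*I*pi/3)) + 1*(1)*conj(exp(2*I*pi/3)) + 1*(1)*conj(1) + 1*(1)*conj(exp(-2*I*pi/3)) + 1*(1)*conj(exp(2*I*pi/3))
  = (1) + (exp(2*I*pi/3)) + (exp(-2*I*pi/3)) + (1) + (exp(2*I*pi/3)) + (exp(-2*I*pi/3))
  = 0.
(Exp terms are combined using exp(i*s)*conj(exp(i*t)) = exp(i*(s-t)), and sums of them are collapsed using the identity that for every m > 1 the m distinct m-th roots of unity sum to 0, e.g. 1 + exp(2*I*pi/3) + exp(-2*I*pi/3) = 0.)
Dividing by |G| = 6 gives 0/6 = 0, matching the row-orthogonality relation <chi_0, chi_4> = [chi_0 = chi_4].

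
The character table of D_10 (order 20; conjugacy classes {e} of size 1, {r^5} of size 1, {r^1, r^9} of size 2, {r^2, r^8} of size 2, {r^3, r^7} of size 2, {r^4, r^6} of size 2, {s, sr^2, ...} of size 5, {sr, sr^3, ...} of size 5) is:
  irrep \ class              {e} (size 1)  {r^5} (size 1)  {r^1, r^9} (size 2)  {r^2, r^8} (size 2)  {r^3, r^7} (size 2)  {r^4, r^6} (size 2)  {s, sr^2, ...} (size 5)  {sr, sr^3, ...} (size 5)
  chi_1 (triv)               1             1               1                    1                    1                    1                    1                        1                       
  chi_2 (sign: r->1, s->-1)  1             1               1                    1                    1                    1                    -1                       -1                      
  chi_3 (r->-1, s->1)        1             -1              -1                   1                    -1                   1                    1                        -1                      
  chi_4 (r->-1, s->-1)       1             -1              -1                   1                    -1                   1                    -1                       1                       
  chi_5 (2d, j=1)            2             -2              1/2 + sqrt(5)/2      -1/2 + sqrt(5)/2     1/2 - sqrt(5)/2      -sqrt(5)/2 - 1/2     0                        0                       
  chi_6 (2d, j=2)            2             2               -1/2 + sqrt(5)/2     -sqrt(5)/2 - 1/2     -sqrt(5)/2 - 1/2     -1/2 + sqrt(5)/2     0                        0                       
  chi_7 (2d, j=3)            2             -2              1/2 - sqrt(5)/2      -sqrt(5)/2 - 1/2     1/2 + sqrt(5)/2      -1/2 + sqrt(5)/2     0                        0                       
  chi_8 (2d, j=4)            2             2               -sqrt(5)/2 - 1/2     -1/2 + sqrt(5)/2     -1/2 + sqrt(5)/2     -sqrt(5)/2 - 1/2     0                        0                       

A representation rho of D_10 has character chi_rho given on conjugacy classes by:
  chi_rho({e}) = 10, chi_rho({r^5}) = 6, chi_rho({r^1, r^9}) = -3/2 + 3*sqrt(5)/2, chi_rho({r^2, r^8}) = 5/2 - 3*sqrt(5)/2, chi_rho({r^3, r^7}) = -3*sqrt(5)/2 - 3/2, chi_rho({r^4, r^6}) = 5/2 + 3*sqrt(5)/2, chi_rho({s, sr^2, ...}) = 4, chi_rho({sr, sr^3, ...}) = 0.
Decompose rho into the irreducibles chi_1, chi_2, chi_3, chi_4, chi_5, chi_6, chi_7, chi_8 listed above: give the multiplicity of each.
Multiplicities: chi_1: 2, chi_2: 0, chi_3: 2, chi_4: 0, chi_5: 0, chi_6: 3, chi_7: 0, chi_8: 0.

Why: Use <chi_rho, chi> = (1/|G|) sum_C |C| * chi_rho(C) * conj(chi(C)) with |G| = 20 for each irreducible chi in the table:
  <chi_rho, chi_1> = (1/20)[1*(10)*conj(1) + 1*(6)*conj(1) + 2*(-3/2 + 3*sqrt(5)/2)*conj(1) + 2*(5/2 - 3*sqrt(5)/2)*conj(1) + 2*(-3*sqrt(5)/2 - 3/2)*conj(1) + 2*(5/2 + 3*sqrt(5)/2)*conj(1) + 5*(4)*conj(1) + 5*(0)*conj(1)]
      = (1/20)[(10) + (6) + (-3 + 3*sqrt(5)) + (5 - 3*sqrt(5)) + (-3*sqrt(5) - 3) + (5 + 3*sqrt(5)) + (20) + (0)] = 40/20 = 2
  <chi_rho, chi_2> = (1/20)[1*(10)*conj(1) + 1*(6)*conj(1) + 2*(-3/2 + 3*sqrt(5)/2)*conj(1) + 2*(5/2 - 3*sqrt(5)/2)*conj(1) + 2*(-3*sqrt(5)/2 - 3/2)*conj(1) + 2*(5/2 + 3*sqrt(5)/2)*conj(1) + 5*(4)*conj(-1) + 5*(0)*conj(-1)]
      = (1/20)[(10) + (6) + (-3 + 3*sqrt(5)) + (5 - 3*sqrt(5)) + (-3*sqrt(5) - 3) + (5 + 3*sqrt(5)) + (-20) + (0)] = 0/20 = 0
  <chi_rho, chi_3> = (1/20)[1*(10)*conj(1) + 1*(6)*conj(-1) + 2*(-3/2 + 3*sqrt(5)/2)*conj(-1) + 2*(5/2 - 3*sqrt(5)/2)*conj(1) + 2*(-3*sqrt(5)/2 - 3/2)*conj(-1) + 2*(5/2 + 3*sqrt(5)/2)*conj(1) + 5*(4)*conj(1) + 5*(0)*conj(-1)]
      = (1/20)[(10) + (-6) + (3 - 3*sqrt(5)) + (5 - 3*sqrt(5)) + (3 + 3*sqrt(5)) + (5 + 3*sqrt(5)) + (20) + (0)] = 40/20 = 2
  <chi_rho, chi_4> = (1/20)[1*(10)*conj(1) + 1*(6)*conj(-1) + 2*(-3/2 + 3*sqrt(5)/2)*conj(-1) + 2*(5/2 - 3*sqrt(5)/2)*conj(1) + 2*(-3*sqrt(5)/2 - 3/2)*conj(-1) + 2*(5/2 + 3*sqrt(5)/2)*conj(1) + 5*(4)*conj(-1) + 5*(0)*conj(1)]
      = (1/20)[(10) + (-6) + (3 - 3*sqrt(5)) + (5 - 3*sqrt(5)) + (3 + 3*sqrt(5)) + (5 + 3*sqrt(5)) + (-20) + (0)] = 0/20 = 0
  <chi_rho, chi_5> = (1/20)[1*(10)*conj(2) + 1*(6)*conj(-2) + 2*(-3/2 + 3*sqrt(5)/2)*conj(1/2 + sqrt(5)/2) + 2*(5/2 - 3*sqrt(5)/2)*conj(-1/2 + sqrt(5)/2) + 2*(-3*sqrt(5)/2 - 3/2)*conj(1/2 - sqrt(5)/2) + 2*(5/2 + 3*sqrt(5)/2)*conj(-sqrt(5)/2 - 1/2) + 5*(4)*conj(0) + 5*(0)*conj(0)]
      = (1/20)[(20) + (-12) + (6) + (-10 + 4*sqrt(5)) + (6) + (-10 - 4*sqrt(5)) + (0) + (0)] = 0/20 = 0
  <chi_rho, chi_6> = (1/20)[1*(10)*conj(2) + 1*(6)*conj(2) + 2*(-3/2 + 3*sqrt(5)/2)*conj(-1/2 + sqrt(5)/2) + 2*(5/2 - 3*sqrt(5)/2)*conj(-sqrt(5)/2 - 1/2) + 2*(-3*sqrt(5)/2 - 3/2)*conj(-sqrt(5)/2 - 1/2) + 2*(5/2 + 3*sqrt(5)/2)*conj(-1/2 + sqrt(5)/2) + 5*(4)*conj(0) + 5*(0)*conj(0)]
      = (1/20)[(20) + (12) + (9 - 3*sqrt(5)) + (5 - sqrt(5)) + (3*sqrt(5) + 9) + (sqrt(5) + 5) + (0) + (0)] = 60/20 = 3
  <chi_rho, chi_7> = (1/20)[1*(10)*conj(2) + 1*(6)*conj(-2) + 2*(-3/2 + 3*sqrt(5)/2)*conj(1/2 - sqrt(5)/2) + 2*(5/2 - 3*sqrt(5)/2)*conj(-sqrt(5)/2 - 1/2) + 2*(-3*sqrt(5)/2 - 3/2)*conj(1/2 + sqrt(5)/2) + 2*(5/2 + 3*sqrt(5)/2)*conj(-1/2 + sqrt(5)/2) + 5*(4)*conj(0) + 5*(0)*conj(0)]
      = (1/20)[(20) + (-12) + (-9 + 3*sqrt(5)) + (5 - sqrt(5)) + (-9 - 3*sqrt(5)) + (sqrt(5) + 5) + (0) + (0)] = 0/20 = 0
  <chi_rho, chi_8> = (1/20)[1*(10)*conj(2) + 1*(6)*conj(2) + 2*(-3/2 + 3*sqrt(5)/2)*conj(-sqrt(5)/2 - 1/2) + 2*(5/2 - 3*sqrt(5)/2)*conj(-1/2 + sqrt(5)/2) + 2*(-3*sqrt(5)/2 - 3/2)*conj(-1/2 + sqrt(5)/2) + 2*(5/2 + 3*sqrt(5)/2)*conj(-sqrt(5)/2 - 1/2) + 5*(4)*conj(0) + 5*(0)*conj(0)]
      = (1/20)[(20) + (12) + (-6) + (-10 + 4*sqrt(5)) + (-6) + (-10 - 4*sqrt(5)) + (0) + (0)] = 0/20 = 0
Dimension check: dim(rho) = sum (mult * dim) = 2*1 + 0*1 + 2*1 + 0*1 + 0*2 + 3*2 + 0*2 + 0*2 = 10 = chi_rho(e) = 10.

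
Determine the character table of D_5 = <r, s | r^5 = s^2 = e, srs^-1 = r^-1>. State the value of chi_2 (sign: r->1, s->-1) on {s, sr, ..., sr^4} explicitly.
Conjugacy classes: {e} of size 1, {r^1, r^4} of size 2, {r^2, r^3} of size 2, {s, sr, ..., sr^4} of size 5.
Character table:
  irrep \ class              {e} (size 1)  {r^1, r^4} (size 2)  {r^2, r^3} (size 2)  {s, sr, ..., sr^4} (size 5)
  chi_1 (triv)               1             1                    1                    1                          
  chi_2 (sign: r->1, s->-1)  1             1                    1                    -1                         
  chi_3 (2d, j=1)            2             -1/2 + sqrt(5)/2     -sqrt(5)/2 - 1/2     0                          
  chi_4 (2d, j=2)            2             -sqrt(5)/2 - 1/2     -1/2 + sqrt(5)/2     0                          

Spot check: chi_2 (sign: r->1, s->-1) on {s, sr, ..., sr^4} = -1.

Explanation: D_5 has order 2*5 = 10 with 4 conjugacy classes, hence 4 irreducibles. Sum of squared dims 1 + 1 + 4 + 4 = 10 = |G|. Linear characters come from the abelianisation; the 2-dimensional irreps have character r^k -> 2*cos(2*pi*j*k/5), reflections -> 0.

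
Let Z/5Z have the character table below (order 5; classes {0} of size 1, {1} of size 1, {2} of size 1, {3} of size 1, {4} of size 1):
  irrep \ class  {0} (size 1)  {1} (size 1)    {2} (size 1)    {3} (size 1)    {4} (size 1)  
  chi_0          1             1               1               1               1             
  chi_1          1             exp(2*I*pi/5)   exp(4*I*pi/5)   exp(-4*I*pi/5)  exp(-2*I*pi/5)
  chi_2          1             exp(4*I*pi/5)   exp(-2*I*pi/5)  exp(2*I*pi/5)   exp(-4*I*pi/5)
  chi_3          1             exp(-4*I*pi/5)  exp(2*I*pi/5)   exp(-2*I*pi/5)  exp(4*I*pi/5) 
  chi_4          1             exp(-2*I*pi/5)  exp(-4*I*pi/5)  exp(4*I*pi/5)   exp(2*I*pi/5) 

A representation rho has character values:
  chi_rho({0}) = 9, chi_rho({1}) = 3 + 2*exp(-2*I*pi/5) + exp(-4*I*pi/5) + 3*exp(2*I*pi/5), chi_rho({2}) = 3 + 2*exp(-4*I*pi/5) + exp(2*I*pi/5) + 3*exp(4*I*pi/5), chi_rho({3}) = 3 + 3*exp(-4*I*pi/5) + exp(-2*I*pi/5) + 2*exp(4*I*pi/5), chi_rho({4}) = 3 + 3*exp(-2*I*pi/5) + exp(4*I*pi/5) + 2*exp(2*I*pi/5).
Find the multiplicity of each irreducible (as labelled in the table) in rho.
Multiplicities: chi_0: 3, chi_1: 3, chi_2: 0, chi_3: 1, chi_4: 2.

Proof sketch: Use <chi_rho, chi> = (1/|G|) sum_C |C| * chi_rho(C) * conj(chi(C)) with |G| = 5 for each irreducible chi in the table:
  <chi_rho, chi_0> = (1/5)[1*(9)*conj(1) + 1*(3 + 2*exp(-2*I*pi/5) + exp(-4*I*pi/5) + 3*exp(2*I*pi/5))*conj(1) + 1*(3 + 2*exp(-4*I*pi/5) + exp(2*I*pi/5) + 3*exp(4*I*pi/5))*conj(1) + 1*(3 + 3*exp(-4*I*pi/5) + exp(-2*I*pi/5) + 2*exp(4*I*pi/5))*conj(1) + 1*(3 + 3*exp(-2*I*pi/5) + exp(4*I*pi/5) + 2*exp(2*I*pi/5))*conj(1)]
      = (1/5)[(9) + (3 + 2*exp(-2*I*pi/5) + exp(-4*I*pi/5) + 3*exp(2*I*pi/5)) + (3 + 2*exp(-4*I*pi/5) + exp(2*I*pi/5) + 3*exp(4*I*pi/5)) + (3 + 3*exp(-4*I*pi/5) + exp(-2*I*pi/5) + 2*exp(4*I*pi/5)) + (3 + 3*exp(-2*I*pi/5) + exp(4*I*pi/5) + 2*exp(2*I*pi/5))] = 15/5 = 3
  <chi_rho, chi_1> = (1/5)[1*(9)*conj(1) + 1*(3 + 2*exp(-2*I*pi/5) + exp(-4*I*pi/5) + 3*exp(2*I*pi/5))*conj(exp(2*I*pi/5)) + 1*(3 + 2*exp(-4*I*pi/5) + exp(2*I*pi/5) + 3*exp(4*I*pi/5))*conj(exp(4*I*pi/5)) + 1*(3 + 3*exp(-4*I*pi/5) + exp(-2*I*pi/5) + 2*exp(4*I*pi/5))*conj(exp(-4*I*pi/5)) + 1*(3 + 3*exp(-2*I*pi/5) + exp(4*I*pi/5) + 2*exp(2*I*pi/5))*conj(exp(-2*I*pi/5))]
      = (1/5)[(9) + (3 + 3*exp(-2*I*pi/5) + 2*exp(-4*I*pi/5) + exp(4*I*pi/5)) + (3 + 3*exp(-4*I*pi/5) + exp(-2*I*pi/5) + 2*exp(2*I*pi/5)) + (3 + 2*exp(-2*I*pi/5) + exp(2*I*pi/5) + 3*exp(4*I*pi/5)) + (3 + exp(-4*I*pi/5) + 2*exp(4*I*pi/5) + 3*exp(2*I*pi/5))] = 15/5 = 3
  <chi_rho, chi_2> = (1/5)[1*(9)*conj(1) + 1*(3 + 2*exp(-2*I*pi/5) + exp(-4*I*pi/5) + 3*exp(2*I*pi/5))*conj(exp(4*I*pi/5)) + 1*(3 + 2*exp(-4*I*pi/5) + exp(2*I*pi/5) + 3*exp(4*I*pi/5))*conj(exp(-2*I*pi/5)) + 1*(3 + 3*exp(-4*I*pi/5) + exp(-2*I*pi/5) + 2*exp(4*I*pi/5))*conj(exp(2*I*pi/5)) + 1*(3 + 3*exp(-2*I*pi/5) + exp(4*I*pi/5) + 2*exp(2*I*pi/5))*conj(exp(-4*I*pi/5))]
      = (1/5)[(9) + (3*exp(-2*I*pi/5) + 3*exp(-4*I*pi/5) + exp(2*I*pi/5) + 2*exp(4*I*pi/5)) + (2*exp(-2*I*pi/5) + 3*exp(-4*I*pi/5) + exp(4*I*pi/5) + 3*exp(2*I*pi/5)) + (3*exp(-2*I*pi/5) + exp(-4*I*pi/5) + 3*exp(4*I*pi/5) + 2*exp(2*I*pi/5)) + (2*exp(-4*I*pi/5) + exp(-2*I*pi/5) + 3*exp(4*I*pi/5) + 3*exp(2*I*pi/5))] = 0/5 = 0
  <chi_rho, chi_3> = (1/5)[1*(9)*conj(1) + 1*(3 + 2*exp(-2*I*pi/5) + exp(-4*I*pi/5) + 3*exp(2*I*pi/5))*conj(exp(-4*I*pi/5)) + 1*(3 + 2*exp(-4*I*pi/5) + exp(2*I*pi/5) + 3*exp(4*I*pi/5))*conj(exp(2*I*pi/5)) + 1*(3 + 3*exp(-4*I*pi/5) + exp(-2*I*pi/5) + 2*exp(4*I*pi/5))*conj(exp(-2*I*pi/5)) + 1*(3 + 3*exp(-2*I*pi/5) + exp(4*I*pi/5) + 2*exp(2*I*pi/5))*conj(exp(4*I*pi/5))]
      = (1/5)[(9) + (1 + 3*exp(-4*I*pi/5) + 3*exp(4*I*pi/5) + 2*exp(2*I*pi/5)) + (1 + 3*exp(-2*I*pi/5) + 2*exp(4*I*pi/5) + 3*exp(2*I*pi/5)) + (1 + 3*exp(-2*I*pi/5) + 2*exp(-4*I*pi/5) + 3*exp(2*I*pi/5)) + (1 + 2*exp(-2*I*pi/5) + 3*exp(-4*I*pi/5) + 3*exp(4*I*pi/5))] = 5/5 = 1
  <chi_rho, chi_4> = (1/5)[1*(9)*conj(1) + 1*(3 + 2*exp(-2*I*pi/5) + exp(-4*I*pi/5) + 3*exp(2*I*pi/5))*conj(exp(-2*I*pi/5)) + 1*(3 + 2*exp(-4*I*pi/5) + exp(2*I*pi/5) + 3*exp(4*I*pi/5))*conj(exp(-4*I*pi/5)) + 1*(3 + 3*exp(-4*I*pi/5) + exp(-2*I*pi/5) + 2*exp(4*I*pi/5))*conj(exp(4*I*pi/5)) + 1*(3 + 3*exp(-2*I*pi/5) + exp(4*I*pi/5) + 2*exp(2*I*pi/5))*conj(exp(2*I*pi/5))]
      = (1/5)[(9) + (2 + exp(-2*I*pi/5) + 3*exp(4*I*pi/5) + 3*exp(2*I*pi/5)) + (2 + 3*exp(-2*I*pi/5) + exp(-4*I*pi/5) + 3*exp(4*I*pi/5)) + (2 + 3*exp(-4*I*pi/5) + exp(4*I*pi/5) + 3*exp(2*I*pi/5)) + (2 + 3*exp(-2*I*pi/5) + 3*exp(-4*I*pi/5) + exp(2*I*pi/5))] = 10/5 = 2
(Exp terms are combined using exp(i*s)*conj(exp(i*t)) = exp(i*(s-t)), and sums of them are collapsed using the identity that for every m > 1 the m distinct m-th roots of unity sum to 0, e.g. 1 + exp(2*I*pi/3) + exp(-2*I*pi/3) = 0.)
Dimension check: dim(rho) = sum (mult * dim) = 3*1 + 3*1 + 0*1 + 1*1 + 2*1 = 9 = chi_rho(e) = 9.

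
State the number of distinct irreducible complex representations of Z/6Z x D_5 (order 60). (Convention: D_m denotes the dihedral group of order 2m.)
24

Working: The number of irreducible complex representations of a finite group equals its number of conjugacy classes. For a direct product, #classes(G x H) = #classes(G) * #classes(H). Z/6Z has 6 classes (abelian), D_5 has 4 classes, so 6 * 4 = 24, so Z/6Z x D_5 (order 60) has exactly 24 irreducible complex representations.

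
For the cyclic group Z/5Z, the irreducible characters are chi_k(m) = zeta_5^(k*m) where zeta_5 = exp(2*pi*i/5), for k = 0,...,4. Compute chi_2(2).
chi_2(2) = zeta_5^4 = exp(-2*I*pi/5)

Details: chi_2(2) = zeta_5^(2*2) = zeta_5^4. Since zeta_5^5 = 1, this equals zeta_5^4 = exp(2*pi*i*4/5) = exp(-2*I*pi/5).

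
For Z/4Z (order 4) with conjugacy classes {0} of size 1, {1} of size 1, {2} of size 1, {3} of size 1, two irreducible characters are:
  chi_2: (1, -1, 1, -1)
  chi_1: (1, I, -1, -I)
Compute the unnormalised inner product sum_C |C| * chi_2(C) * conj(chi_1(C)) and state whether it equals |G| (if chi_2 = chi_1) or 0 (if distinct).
Sum = 0; so <chi_2, chi_1> = 0 (distinct irreducibles are orthogonal).

Why: Compute term by term over conjugacy classes (|C| * chi_2(C) * conj(chi_1(C))):
  1*(1)*conj(1) + 1*(-1)*conj(I) + 1*(1)*conj(-1) + 1*(-1)*conj(-I)
  = (1) + (I) + (-1) + (-I)
  = 0.
(Exp terms are combined using exp(i*s)*conj(exp(i*t)) = exp(i*(s-t)), and sums of them are collapsed using the identity that for every m > 1 the m distinct m-th roots of unity sum to 0, e.g. 1 + exp(2*I*pi/3) + exp(-2*I*pi/3) = 0.)
Dividing by |G| = 4 gives 0/4 = 0, matching the row-orthogonality relation <chi_2, chi_1> = [chi_2 = chi_1].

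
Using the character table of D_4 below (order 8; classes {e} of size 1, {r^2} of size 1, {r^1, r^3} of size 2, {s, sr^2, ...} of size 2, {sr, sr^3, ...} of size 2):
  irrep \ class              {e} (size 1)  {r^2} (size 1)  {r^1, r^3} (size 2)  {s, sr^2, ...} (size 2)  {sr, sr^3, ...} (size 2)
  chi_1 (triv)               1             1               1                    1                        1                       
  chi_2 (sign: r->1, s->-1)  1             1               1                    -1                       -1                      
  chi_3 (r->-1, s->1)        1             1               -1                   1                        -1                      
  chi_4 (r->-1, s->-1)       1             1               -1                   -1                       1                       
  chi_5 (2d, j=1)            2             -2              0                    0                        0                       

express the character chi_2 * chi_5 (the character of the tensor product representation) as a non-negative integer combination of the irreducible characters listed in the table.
chi_2 tensor chi_5 = chi_5 (all other irreducibles have multiplicity 0).

Solution. The character of a tensor product is the pointwise product (chi_2 * chi_5)(C) = chi_2(C) * chi_5(C):
  {e}: (1)*(2), {r^2}: (1)*(-2), {r^1, r^3}: (1)*(0), {s, sr^2, ...}: (-1)*(0), {sr, sr^3, ...}: (-1)*(0)
so (chi_2 * chi_5) takes values
  {e} -> 2, {r^2} -> -2, {r^1, r^3} -> 0, {s, sr^2, ...} -> 0, {sr, sr^3, ...} -> 0.
Now take the inner product of this character with each irreducible chi from the table, <chi_2*chi_5, chi> = (1/8) sum_C |C| (chi_2*chi_5)(C) conj(chi(C)):
  <chi_2*chi_5, chi_1> = (1/8)[1*(2)*conj(1) + 1*(-2)*conj(1) + 2*(0)*conj(1) + 2*(0)*conj(1) + 2*(0)*conj(1)]
      = (1/8)[(2) + (-2) + (0) + (0) + (0)] = 0/8 = 0
  <chi_2*chi_5, chi_2> = (1/8)[1*(2)*conj(1) + 1*(-2)*conj(1) + 2*(0)*conj(1) + 2*(0)*conj(-1) + 2*(0)*conj(-1)]
      = (1/8)[(2) + (-2) + (0) + (0) + (0)] = 0/8 = 0
  <chi_2*chi_5, chi_3> = (1/8)[1*(2)*conj(1) + 1*(-2)*conj(1) + 2*(0)*conj(-1) + 2*(0)*conj(1) + 2*(0)*conj(-1)]
      = (1/8)[(2) + (-2) + (0) + (0) + (0)] = 0/8 = 0
  <chi_2*chi_5, chi_4> = (1/8)[1*(2)*conj(1) + 1*(-2)*conj(1) + 2*(0)*conj(-1) + 2*(0)*conj(-1) + 2*(0)*conj(1)]
      = (1/8)[(2) + (-2) + (0) + (0) + (0)] = 0/8 = 0
  <chi_2*chi_5, chi_5> = (1/8)[1*(2)*conj(2) + 1*(-2)*conj(-2) + 2*(0)*conj(0) + 2*(0)*conj(0) + 2*(0)*conj(0)]
      = (1/8)[(4) + (4) + (0) + (0) + (0)] = 8/8 = 1
Hence the multiplicities are chi_5: 1. Dimension check: dim(chi_2)*dim(chi_5) = 1*2 = 2 and sum (mult * dim) = 1*2 = 2.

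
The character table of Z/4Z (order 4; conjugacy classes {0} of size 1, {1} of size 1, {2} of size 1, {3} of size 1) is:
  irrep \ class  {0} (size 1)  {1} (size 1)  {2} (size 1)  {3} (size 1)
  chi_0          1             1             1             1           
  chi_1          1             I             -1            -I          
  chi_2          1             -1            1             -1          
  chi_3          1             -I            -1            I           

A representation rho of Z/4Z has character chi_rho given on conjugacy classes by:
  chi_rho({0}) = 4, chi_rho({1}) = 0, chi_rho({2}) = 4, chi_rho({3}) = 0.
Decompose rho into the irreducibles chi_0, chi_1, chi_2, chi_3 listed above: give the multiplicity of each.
Multiplicities: chi_0: 2, chi_1: 0, chi_2: 2, chi_3: 0.

Reasoning: Use <chi_rho, chi> = (1/|G|) sum_C |C| * chi_rho(C) * conj(chi(C)) with |G| = 4 for each irreducible chi in the table:
  <chi_rho, chi_0> = (1/4)[1*(4)*conj(1) + 1*(0)*conj(1) + 1*(4)*conj(1) + 1*(0)*conj(1)]
      = (1/4)[(4) + (0) + (4) + (0)] = 8/4 = 2
  <chi_rho, chi_1> = (1/4)[1*(4)*conj(1) + 1*(0)*conj(I) + 1*(4)*conj(-1) + 1*(0)*conj(-I)]
      = (1/4)[(4) + (0) + (-4) + (0)] = 0/4 = 0
  <chi_rho, chi_2> = (1/4)[1*(4)*conj(1) + 1*(0)*conj(-1) + 1*(4)*conj(1) + 1*(0)*conj(-1)]
      = (1/4)[(4) + (0) + (4) + (0)] = 8/4 = 2
  <chi_rho, chi_3> = (1/4)[1*(4)*conj(1) + 1*(0)*conj(-I) + 1*(4)*conj(-1) + 1*(0)*conj(I)]
      = (1/4)[(4) + (0) + (-4) + (0)] = 0/4 = 0
(Exp terms are combined using exp(i*s)*conj(exp(i*t)) = exp(i*(s-t)), and sums of them are collapsed using the identity that for every m > 1 the m distinct m-th roots of unity sum to 0, e.g. 1 + exp(2*I*pi/3) + exp(-2*I*pi/3) = 0.)
Dimension check: dim(rho) = sum (mult * dim) = 2*1 + 0*1 + 2*1 + 0*1 = 4 = chi_rho(e) = 4.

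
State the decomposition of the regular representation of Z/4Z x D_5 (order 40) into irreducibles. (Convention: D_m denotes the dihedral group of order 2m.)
Each irreducible V_i of dimension d_i appears with multiplicity d_i, i.e. rho_reg = (direct sum over all irreducibles V_i) d_i V_i. The irreducible dimensions for Z/4Z x D_5 are 1, 1, 1, 1, 1, 1, 1, 1, 2, 2, 2, 2, 2, 2, 2, 2: 8 irreducibles of dimension 1, each with multiplicity 1; 8 irreducibles of dimension 2, each with multiplicity 2. Total dimension 8*1*1 + 8*2*2 = 40 = |G|.

Working: General theorem: in the regular representation of a finite group G, each irreducible appears with multiplicity equal to its dimension. Check: dim(rho_reg) = sum d_i^2 = 1 + 1 + 1 + 1 + 1 + 1 + 1 + 1 + 4 + 4 + 4 + 4 + 4 + 4 + 4 + 4 = 40 = |G|.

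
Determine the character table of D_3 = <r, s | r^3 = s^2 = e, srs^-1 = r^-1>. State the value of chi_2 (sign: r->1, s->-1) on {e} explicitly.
Conjugacy classes: {e} of size 1, {r^1, r^2} of size 2, {s, sr, ..., sr^2} of size 3.
Character table:
  irrep \ class              {e} (size 1)  {r^1, r^2} (size 2)  {s, sr, ..., sr^2} (size 3)
  chi_1 (triv)               1             1                    1                          
  chi_2 (sign: r->1, s->-1)  1             1                    -1                         
  chi_3 (2d, j=1)            2             -1                   0                          

Spot check: chi_2 (sign: r->1, s->-1) on {e} = 1.

Proof sketch: D_3 has order 2*3 = 6 with 3 conjugacy classes, hence 3 irreducibles. Sum of squared dims 1 + 1 + 4 = 6 = |G|. Linear characters come from the abelianisation; the 2-dimensional irreps have character r^k -> 2*cos(2*pi*j*k/3), reflections -> 0.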